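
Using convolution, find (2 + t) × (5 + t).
Ascending coefficients: a = [2, 1], b = [5, 1]. c[0] = 2×5 = 10; c[1] = 2×1 + 1×5 = 7; c[2] = 1×1 = 1. Result coefficients: [10, 7, 1] → 10 + 7t + t^2

10 + 7t + t^2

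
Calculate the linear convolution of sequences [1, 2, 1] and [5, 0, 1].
y[0] = 1×5 = 5; y[1] = 1×0 + 2×5 = 10; y[2] = 1×1 + 2×0 + 1×5 = 6; y[3] = 2×1 + 1×0 = 2; y[4] = 1×1 = 1

[5, 10, 6, 2, 1]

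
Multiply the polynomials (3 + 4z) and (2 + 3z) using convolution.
Ascending coefficients: a = [3, 4], b = [2, 3]. c[0] = 3×2 = 6; c[1] = 3×3 + 4×2 = 17; c[2] = 4×3 = 12. Result coefficients: [6, 17, 12] → 6 + 17z + 12z^2

6 + 17z + 12z^2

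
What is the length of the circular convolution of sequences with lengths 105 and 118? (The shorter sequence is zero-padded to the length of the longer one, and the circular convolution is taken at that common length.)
Circular convolution (zero-padding the shorter input) has length max(m, n) = max(105, 118) = 118

118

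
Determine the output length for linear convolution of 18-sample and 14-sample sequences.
Linear/full convolution length: m + n - 1 = 18 + 14 - 1 = 31

31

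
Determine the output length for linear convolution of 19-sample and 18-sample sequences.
Linear/full convolution length: m + n - 1 = 19 + 18 - 1 = 36

36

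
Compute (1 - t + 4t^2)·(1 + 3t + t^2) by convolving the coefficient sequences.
Ascending coefficients: a = [1, -1, 4], b = [1, 3, 1]. c[0] = 1×1 = 1; c[1] = 1×3 + -1×1 = 2; c[2] = 1×1 + -1×3 + 4×1 = 2; c[3] = -1×1 + 4×3 = 11; c[4] = 4×1 = 4. Result coefficients: [1, 2, 2, 11, 4] → 1 + 2t + 2t^2 + 11t^3 + 4t^4

1 + 2t + 2t^2 + 11t^3 + 4t^4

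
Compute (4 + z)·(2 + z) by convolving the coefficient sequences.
Ascending coefficients: a = [4, 1], b = [2, 1]. c[0] = 4×2 = 8; c[1] = 4×1 + 1×2 = 6; c[2] = 1×1 = 1. Result coefficients: [8, 6, 1] → 8 + 6z + z^2

8 + 6z + z^2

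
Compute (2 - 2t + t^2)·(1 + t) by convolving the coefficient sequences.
Ascending coefficients: a = [2, -2, 1], b = [1, 1]. c[0] = 2×1 = 2; c[1] = 2×1 + -2×1 = 0; c[2] = -2×1 + 1×1 = -1; c[3] = 1×1 = 1. Result coefficients: [2, 0, -1, 1] → 2 - t^2 + t^3

2 - t^2 + t^3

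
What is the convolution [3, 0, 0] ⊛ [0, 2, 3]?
y[0] = 3×0 = 0; y[1] = 3×2 + 0×0 = 6; y[2] = 3×3 + 0×2 + 0×0 = 9; y[3] = 0×3 + 0×2 = 0; y[4] = 0×3 = 0

[0, 6, 9, 0, 0]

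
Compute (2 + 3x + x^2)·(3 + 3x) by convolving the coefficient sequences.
Ascending coefficients: a = [2, 3, 1], b = [3, 3]. c[0] = 2×3 = 6; c[1] = 2×3 + 3×3 = 15; c[2] = 3×3 + 1×3 = 12; c[3] = 1×3 = 3. Result coefficients: [6, 15, 12, 3] → 6 + 15x + 12x^2 + 3x^3

6 + 15x + 12x^2 + 3x^3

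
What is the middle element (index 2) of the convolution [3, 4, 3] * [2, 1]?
Use y[k] = Σ_i a[i]·b[k-i] at k=2. y[2] = 4×1 + 3×2 = 10

10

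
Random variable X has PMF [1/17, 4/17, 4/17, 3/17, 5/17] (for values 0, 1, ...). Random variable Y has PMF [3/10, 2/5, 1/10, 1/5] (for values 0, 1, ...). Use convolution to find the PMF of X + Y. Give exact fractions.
P(X+Y=k) = Σ_i P(X=i)·P(Y=k-i) — a convolution of [1/17, 4/17, 4/17, 3/17, 5/17] and [3/10, 2/5, 1/10, 1/5]. P(X+Y=0) = (1/17)×(3/10) = 3/170; P(X+Y=1) = (1/17)×(2/5) + (4/17)×(3/10) = 2/85 + 6/85 = 8/85; P(X+Y=2) = (1/17)×(1/10) + (4/17)×(2/5) + (4/17)×(3/10) = 1/170 + 8/85 + 6/85 = 29/170; P(X+Y=3) = (1/17)×(1/5) + (4/17)×(1/10) + (4/17)×(2/5) + (3/17)×(3/10) = 1/85 + 2/85 + 8/85 + 9/170 = 31/170; P(X+Y=4) = (4/17)×(1/5) + (4/17)×(1/10) + (3/17)×(2/5) + (5/17)×(3/10) = 4/85 + 2/85 + 6/85 + 3/34 = 39/170; P(X+Y=5) = (4/17)×(1/5) + (3/17)×(1/10) + (5/17)×(2/5) = 4/85 + 3/170 + 2/17 = 31/170; P(X+Y=6) = (3/17)×(1/5) + (5/17)×(1/10) = 3/85 + 1/34 = 11/170; P(X+Y=7) = (5/17)×(1/5) = 1/17. PMF: [3/170, 8/85, 29/170, 31/170, 39/170, 31/170, 11/170, 1/17] (sums to 1 ✓)

[3/170, 8/85, 29/170, 31/170, 39/170, 31/170, 11/170, 1/17]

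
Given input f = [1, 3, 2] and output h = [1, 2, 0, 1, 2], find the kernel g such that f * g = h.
Output length 5 = len(f) + len(g) - 1 ⇒ len(g) = 3. Solve g forward using g[k] = (h[k] - Σ_{i≥1} f[i]·g[k-i]) / f[0]: g[0] = h[0] / f[0] = 1 / 1 = 1; g[1] = (h[1] - 3×1) / f[0] = (2 - 3×1) / 1 = -1; g[2] = (h[2] - 3×-1 - 2×1) / f[0] = (0 - 3×-1 - 2×1) / 1 = 1. So g = [1, -1, 1]. Forward-check [1, 3, 2] * [1, -1, 1]: h[0] = 1×1 = 1; h[1] = 1×-1 + 3×1 = 2; h[2] = 1×1 + 3×-1 + 2×1 = 0; h[3] = 3×1 + 2×-1 = 1; h[4] = 2×1 = 2 → [1, 2, 0, 1, 2] ✓

[1, -1, 1]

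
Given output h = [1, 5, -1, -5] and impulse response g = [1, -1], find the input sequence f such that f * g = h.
Deconvolve h=[1, 5, -1, -5] by g=[1, -1]. Since g[0]=1, solve forward: f[0] = h[0] / 1 = 1; f[1] = (h[1] - 1×-1) / 1 = 6; f[2] = (h[2] - 6×-1) / 1 = 5. So f = [1, 6, 5]. Check by forward convolution: h[0] = 1×1 = 1; h[1] = 1×-1 + 6×1 = 5; h[2] = 6×-1 + 5×1 = -1; h[3] = 5×-1 = -5

[1, 6, 5]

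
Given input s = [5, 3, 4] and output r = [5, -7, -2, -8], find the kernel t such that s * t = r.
Output length 4 = len(s) + len(t) - 1 ⇒ len(t) = 2. Solve t forward using t[k] = (r[k] - Σ_{i≥1} s[i]·t[k-i]) / s[0]: t[0] = r[0] / s[0] = 5 / 5 = 1; t[1] = (r[1] - 3×1) / s[0] = (-7 - 3×1) / 5 = -2. So t = [1, -2]. Forward-check [5, 3, 4] * [1, -2]: r[0] = 5×1 = 5; r[1] = 5×-2 + 3×1 = -7; r[2] = 3×-2 + 4×1 = -2; r[3] = 4×-2 = -8 → [5, -7, -2, -8] ✓

[1, -2]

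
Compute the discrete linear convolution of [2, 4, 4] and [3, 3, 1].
y[0] = 2×3 = 6; y[1] = 2×3 + 4×3 = 18; y[2] = 2×1 + 4×3 + 4×3 = 26; y[3] = 4×1 + 4×3 = 16; y[4] = 4×1 = 4

[6, 18, 26, 16, 4]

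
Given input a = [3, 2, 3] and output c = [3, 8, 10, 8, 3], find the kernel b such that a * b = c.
Output length 5 = len(a) + len(b) - 1 ⇒ len(b) = 3. Solve b forward using b[k] = (c[k] - Σ_{i≥1} a[i]·b[k-i]) / a[0]: b[0] = c[0] / a[0] = 3 / 3 = 1; b[1] = (c[1] - 2×1) / a[0] = (8 - 2×1) / 3 = 2; b[2] = (c[2] - 2×2 - 3×1) / a[0] = (10 - 2×2 - 3×1) / 3 = 1. So b = [1, 2, 1]. Forward-check [3, 2, 3] * [1, 2, 1]: c[0] = 3×1 = 3; c[1] = 3×2 + 2×1 = 8; c[2] = 3×1 + 2×2 + 3×1 = 10; c[3] = 2×1 + 3×2 = 8; c[4] = 3×1 = 3 → [3, 8, 10, 8, 3] ✓

[1, 2, 1]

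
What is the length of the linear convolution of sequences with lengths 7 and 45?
Linear/full convolution length: m + n - 1 = 7 + 45 - 1 = 51

51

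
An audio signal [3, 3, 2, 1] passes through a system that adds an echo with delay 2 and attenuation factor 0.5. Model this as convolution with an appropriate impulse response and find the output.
Direct-path + delayed-attenuated-path model → impulse response h = [1, 0, 0.5] (1 at lag 0, 0.5 at lag 2). Output y[n] = x[n] + 0.5·x[n - 2] (with x[n] = 0 outside 0..3): y[0] = 3 + 0.5×0 = 3; y[1] = 3 + 0.5×0 = 3; y[2] = 2 + 0.5×3 = 3.5; y[3] = 1 + 0.5×3 = 2.5; y[4] = 0 + 0.5×2 = 1.0; y[5] = 0 + 0.5×1 = 0.5. So y = [3, 3, 3.5, 2.5, 1.0, 0.5]

[3, 3, 3.5, 2.5, 1.0, 0.5]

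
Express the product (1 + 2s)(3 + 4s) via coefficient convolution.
Ascending coefficients: a = [1, 2], b = [3, 4]. c[0] = 1×3 = 3; c[1] = 1×4 + 2×3 = 10; c[2] = 2×4 = 8. Result coefficients: [3, 10, 8] → 3 + 10s + 8s^2

3 + 10s + 8s^2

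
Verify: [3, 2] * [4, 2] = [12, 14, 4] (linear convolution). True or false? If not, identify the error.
Recompute linear convolution of [3, 2] and [4, 2]: y[0] = 3×4 = 12; y[1] = 3×2 + 2×4 = 14; y[2] = 2×2 = 4 → [12, 14, 4]. Given [12, 14, 4] matches, so answer: Yes

Yes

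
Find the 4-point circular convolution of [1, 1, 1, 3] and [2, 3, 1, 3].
Use y[k] = Σ_j a[j]·b[(k-j) mod 4]. y[0] = 1×2 + 1×3 + 1×1 + 3×3 = 15; y[1] = 1×3 + 1×2 + 1×3 + 3×1 = 11; y[2] = 1×1 + 1×3 + 1×2 + 3×3 = 15; y[3] = 1×3 + 1×1 + 1×3 + 3×2 = 13. Result: [15, 11, 15, 13]

[15, 11, 15, 13]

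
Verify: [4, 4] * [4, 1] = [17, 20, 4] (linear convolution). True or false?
Recompute linear convolution of [4, 4] and [4, 1]: y[0] = 4×4 = 16; y[1] = 4×1 + 4×4 = 20; y[2] = 4×1 = 4 → [16, 20, 4]. Compare to given [17, 20, 4]: they differ at index 0: given 17, correct 16, so answer: No

No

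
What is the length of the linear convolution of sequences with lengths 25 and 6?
Linear/full convolution length: m + n - 1 = 25 + 6 - 1 = 30

30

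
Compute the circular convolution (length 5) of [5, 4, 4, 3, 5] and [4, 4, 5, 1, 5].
Use y[k] = Σ_j x[j]·h[(k-j) mod 5]. y[0] = 5×4 + 4×5 + 4×1 + 3×5 + 5×4 = 79; y[1] = 5×4 + 4×4 + 4×5 + 3×1 + 5×5 = 84; y[2] = 5×5 + 4×4 + 4×4 + 3×5 + 5×1 = 77; y[3] = 5×1 + 4×5 + 4×4 + 3×4 + 5×5 = 78; y[4] = 5×5 + 4×1 + 4×5 + 3×4 + 5×4 = 81. Result: [79, 84, 77, 78, 81]

[79, 84, 77, 78, 81]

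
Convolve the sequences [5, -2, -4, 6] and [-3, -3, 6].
y[0] = 5×-3 = -15; y[1] = 5×-3 + -2×-3 = -9; y[2] = 5×6 + -2×-3 + -4×-3 = 48; y[3] = -2×6 + -4×-3 + 6×-3 = -18; y[4] = -4×6 + 6×-3 = -42; y[5] = 6×6 = 36

[-15, -9, 48, -18, -42, 36]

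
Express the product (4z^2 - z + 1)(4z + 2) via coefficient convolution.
Ascending coefficients: a = [1, -1, 4], b = [2, 4]. c[0] = 1×2 = 2; c[1] = 1×4 + -1×2 = 2; c[2] = -1×4 + 4×2 = 4; c[3] = 4×4 = 16. Result coefficients: [2, 2, 4, 16] → 16z^3 + 4z^2 + 2z + 2

16z^3 + 4z^2 + 2z + 2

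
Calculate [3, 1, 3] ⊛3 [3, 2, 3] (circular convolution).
Use y[k] = Σ_j a[j]·b[(k-j) mod 3]. y[0] = 3×3 + 1×3 + 3×2 = 18; y[1] = 3×2 + 1×3 + 3×3 = 18; y[2] = 3×3 + 1×2 + 3×3 = 20. Result: [18, 18, 20]

[18, 18, 20]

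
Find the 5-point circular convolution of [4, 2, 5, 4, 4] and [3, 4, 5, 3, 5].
Use y[k] = Σ_j s[j]·t[(k-j) mod 5]. y[0] = 4×3 + 2×5 + 5×3 + 4×5 + 4×4 = 73; y[1] = 4×4 + 2×3 + 5×5 + 4×3 + 4×5 = 79; y[2] = 4×5 + 2×4 + 5×3 + 4×5 + 4×3 = 75; y[3] = 4×3 + 2×5 + 5×4 + 4×3 + 4×5 = 74; y[4] = 4×5 + 2×3 + 5×5 + 4×4 + 4×3 = 79. Result: [73, 79, 75, 74, 79]

[73, 79, 75, 74, 79]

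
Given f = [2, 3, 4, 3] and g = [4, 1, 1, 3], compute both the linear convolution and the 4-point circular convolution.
Linear: y_lin[0] = 2×4 = 8; y_lin[1] = 2×1 + 3×4 = 14; y_lin[2] = 2×1 + 3×1 + 4×4 = 21; y_lin[3] = 2×3 + 3×1 + 4×1 + 3×4 = 25; y_lin[4] = 3×3 + 4×1 + 3×1 = 16; y_lin[5] = 4×3 + 3×1 = 15; y_lin[6] = 3×3 = 9 → [8, 14, 21, 25, 16, 15, 9]. Circular (length 4): y[0] = 2×4 + 3×3 + 4×1 + 3×1 = 24; y[1] = 2×1 + 3×4 + 4×3 + 3×1 = 29; y[2] = 2×1 + 3×1 + 4×4 + 3×3 = 30; y[3] = 2×3 + 3×1 + 4×1 + 3×4 = 25 → [24, 29, 30, 25]

Linear: [8, 14, 21, 25, 16, 15, 9], Circular: [24, 29, 30, 25]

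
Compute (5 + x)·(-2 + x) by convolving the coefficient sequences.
Ascending coefficients: a = [5, 1], b = [-2, 1]. c[0] = 5×-2 = -10; c[1] = 5×1 + 1×-2 = 3; c[2] = 1×1 = 1. Result coefficients: [-10, 3, 1] → -10 + 3x + x^2

-10 + 3x + x^2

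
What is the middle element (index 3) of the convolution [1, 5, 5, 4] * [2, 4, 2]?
Use y[k] = Σ_i a[i]·b[k-i] at k=3. y[3] = 5×2 + 5×4 + 4×2 = 38

38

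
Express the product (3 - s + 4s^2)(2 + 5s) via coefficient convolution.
Ascending coefficients: a = [3, -1, 4], b = [2, 5]. c[0] = 3×2 = 6; c[1] = 3×5 + -1×2 = 13; c[2] = -1×5 + 4×2 = 3; c[3] = 4×5 = 20. Result coefficients: [6, 13, 3, 20] → 6 + 13s + 3s^2 + 20s^3

6 + 13s + 3s^2 + 20s^3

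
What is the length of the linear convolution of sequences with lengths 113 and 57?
Linear/full convolution length: m + n - 1 = 113 + 57 - 1 = 169

169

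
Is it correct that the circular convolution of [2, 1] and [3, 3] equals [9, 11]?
Recompute circular convolution of [2, 1] and [3, 3]: y[0] = 2×3 + 1×3 = 9; y[1] = 2×3 + 1×3 = 9 → [9, 9]. Compare to given [9, 11]: they differ at index 1: given 11, correct 9, so answer: No

No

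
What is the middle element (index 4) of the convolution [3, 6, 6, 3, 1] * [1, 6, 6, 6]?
Use y[k] = Σ_i a[i]·b[k-i] at k=4. y[4] = 6×6 + 6×6 + 3×6 + 1×1 = 91

91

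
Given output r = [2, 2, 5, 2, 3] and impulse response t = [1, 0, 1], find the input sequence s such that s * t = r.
Deconvolve r=[2, 2, 5, 2, 3] by t=[1, 0, 1]. Since t[0]=1, solve forward: s[0] = r[0] / 1 = 2; s[1] = (r[1] - 2×0) / 1 = 2; s[2] = (r[2] - 2×0 - 2×1) / 1 = 3. So s = [2, 2, 3]. Check by forward convolution: r[0] = 2×1 = 2; r[1] = 2×0 + 2×1 = 2; r[2] = 2×1 + 2×0 + 3×1 = 5; r[3] = 2×1 + 3×0 = 2; r[4] = 3×1 = 3

[2, 2, 3]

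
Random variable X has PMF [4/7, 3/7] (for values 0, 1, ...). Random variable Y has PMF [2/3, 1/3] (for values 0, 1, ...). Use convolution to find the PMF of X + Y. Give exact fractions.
P(X+Y=k) = Σ_i P(X=i)·P(Y=k-i) — a convolution of [4/7, 3/7] and [2/3, 1/3]. P(X+Y=0) = (4/7)×(2/3) = 8/21; P(X+Y=1) = (4/7)×(1/3) + (3/7)×(2/3) = 4/21 + 2/7 = 10/21; P(X+Y=2) = (3/7)×(1/3) = 1/7. PMF: [8/21, 10/21, 1/7] (sums to 1 ✓)

[8/21, 10/21, 1/7]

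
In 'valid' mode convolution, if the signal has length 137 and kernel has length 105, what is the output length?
'Valid' mode counts only positions where the kernel fully overlaps the signal: m - n + 1 = 137 - 105 + 1 = 33

33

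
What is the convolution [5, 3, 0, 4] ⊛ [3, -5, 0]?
y[0] = 5×3 = 15; y[1] = 5×-5 + 3×3 = -16; y[2] = 5×0 + 3×-5 + 0×3 = -15; y[3] = 3×0 + 0×-5 + 4×3 = 12; y[4] = 0×0 + 4×-5 = -20; y[5] = 4×0 = 0

[15, -16, -15, 12, -20, 0]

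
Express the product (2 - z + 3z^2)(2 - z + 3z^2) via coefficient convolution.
Ascending coefficients: a = [2, -1, 3], b = [2, -1, 3]. c[0] = 2×2 = 4; c[1] = 2×-1 + -1×2 = -4; c[2] = 2×3 + -1×-1 + 3×2 = 13; c[3] = -1×3 + 3×-1 = -6; c[4] = 3×3 = 9. Result coefficients: [4, -4, 13, -6, 9] → 4 - 4z + 13z^2 - 6z^3 + 9z^4

4 - 4z + 13z^2 - 6z^3 + 9z^4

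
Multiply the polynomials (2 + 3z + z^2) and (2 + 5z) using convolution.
Ascending coefficients: a = [2, 3, 1], b = [2, 5]. c[0] = 2×2 = 4; c[1] = 2×5 + 3×2 = 16; c[2] = 3×5 + 1×2 = 17; c[3] = 1×5 = 5. Result coefficients: [4, 16, 17, 5] → 4 + 16z + 17z^2 + 5z^3

4 + 16z + 17z^2 + 5z^3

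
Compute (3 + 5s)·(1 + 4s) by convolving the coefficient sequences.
Ascending coefficients: a = [3, 5], b = [1, 4]. c[0] = 3×1 = 3; c[1] = 3×4 + 5×1 = 17; c[2] = 5×4 = 20. Result coefficients: [3, 17, 20] → 3 + 17s + 20s^2

3 + 17s + 20s^2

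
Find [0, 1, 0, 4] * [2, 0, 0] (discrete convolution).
y[0] = 0×2 = 0; y[1] = 0×0 + 1×2 = 2; y[2] = 0×0 + 1×0 + 0×2 = 0; y[3] = 1×0 + 0×0 + 4×2 = 8; y[4] = 0×0 + 4×0 = 0; y[5] = 4×0 = 0

[0, 2, 0, 8, 0, 0]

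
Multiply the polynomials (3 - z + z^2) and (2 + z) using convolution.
Ascending coefficients: a = [3, -1, 1], b = [2, 1]. c[0] = 3×2 = 6; c[1] = 3×1 + -1×2 = 1; c[2] = -1×1 + 1×2 = 1; c[3] = 1×1 = 1. Result coefficients: [6, 1, 1, 1] → 6 + z + z^2 + z^3

6 + z + z^2 + z^3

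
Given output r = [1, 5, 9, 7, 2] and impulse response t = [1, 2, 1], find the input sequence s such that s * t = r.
Deconvolve r=[1, 5, 9, 7, 2] by t=[1, 2, 1]. Since t[0]=1, solve forward: s[0] = r[0] / 1 = 1; s[1] = (r[1] - 1×2) / 1 = 3; s[2] = (r[2] - 3×2 - 1×1) / 1 = 2. So s = [1, 3, 2]. Check by forward convolution: r[0] = 1×1 = 1; r[1] = 1×2 + 3×1 = 5; r[2] = 1×1 + 3×2 + 2×1 = 9; r[3] = 3×1 + 2×2 = 7; r[4] = 2×1 = 2

[1, 3, 2]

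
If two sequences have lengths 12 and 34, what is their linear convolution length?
Linear/full convolution length: m + n - 1 = 12 + 34 - 1 = 45

45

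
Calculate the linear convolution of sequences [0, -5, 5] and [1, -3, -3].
y[0] = 0×1 = 0; y[1] = 0×-3 + -5×1 = -5; y[2] = 0×-3 + -5×-3 + 5×1 = 20; y[3] = -5×-3 + 5×-3 = 0; y[4] = 5×-3 = -15

[0, -5, 20, 0, -15]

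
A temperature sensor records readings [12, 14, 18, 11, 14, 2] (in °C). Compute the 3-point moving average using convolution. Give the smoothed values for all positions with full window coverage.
3-point moving average kernel = [1, 1, 1]. Apply in 'valid' mode (full window coverage): avg[0] = (12 + 14 + 18) / 3 = 14.67; avg[1] = (14 + 18 + 11) / 3 = 14.33; avg[2] = (18 + 11 + 14) / 3 = 14.33; avg[3] = (11 + 14 + 2) / 3 = 9.0. Smoothed values: [14.67, 14.33, 14.33, 9.0]

[14.67, 14.33, 14.33, 9.0]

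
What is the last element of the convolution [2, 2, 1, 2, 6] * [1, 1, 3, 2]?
Use y[k] = Σ_i a[i]·b[k-i] at k=7. y[7] = 6×2 = 12

12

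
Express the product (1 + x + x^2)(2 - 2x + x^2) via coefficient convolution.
Ascending coefficients: a = [1, 1, 1], b = [2, -2, 1]. c[0] = 1×2 = 2; c[1] = 1×-2 + 1×2 = 0; c[2] = 1×1 + 1×-2 + 1×2 = 1; c[3] = 1×1 + 1×-2 = -1; c[4] = 1×1 = 1. Result coefficients: [2, 0, 1, -1, 1] → 2 + x^2 - x^3 + x^4

2 + x^2 - x^3 + x^4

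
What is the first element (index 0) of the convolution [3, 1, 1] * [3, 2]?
Use y[k] = Σ_i a[i]·b[k-i] at k=0. y[0] = 3×3 = 9

9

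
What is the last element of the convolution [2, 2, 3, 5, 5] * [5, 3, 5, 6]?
Use y[k] = Σ_i a[i]·b[k-i] at k=7. y[7] = 5×6 = 30

30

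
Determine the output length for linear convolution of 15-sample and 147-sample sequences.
Linear/full convolution length: m + n - 1 = 15 + 147 - 1 = 161

161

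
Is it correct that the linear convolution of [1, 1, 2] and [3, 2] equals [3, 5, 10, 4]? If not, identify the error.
Recompute linear convolution of [1, 1, 2] and [3, 2]: y[0] = 1×3 = 3; y[1] = 1×2 + 1×3 = 5; y[2] = 1×2 + 2×3 = 8; y[3] = 2×2 = 4 → [3, 5, 8, 4]. Compare to given [3, 5, 10, 4]: they differ at index 2: given 10, correct 8, so answer: No

No. Error at index 2: given 10, correct 8.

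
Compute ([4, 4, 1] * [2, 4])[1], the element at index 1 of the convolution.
Use y[k] = Σ_i a[i]·b[k-i] at k=1. y[1] = 4×4 + 4×2 = 24

24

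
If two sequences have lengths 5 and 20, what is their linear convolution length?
Linear/full convolution length: m + n - 1 = 5 + 20 - 1 = 24

24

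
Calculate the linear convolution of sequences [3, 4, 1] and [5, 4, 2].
y[0] = 3×5 = 15; y[1] = 3×4 + 4×5 = 32; y[2] = 3×2 + 4×4 + 1×5 = 27; y[3] = 4×2 + 1×4 = 12; y[4] = 1×2 = 2

[15, 32, 27, 12, 2]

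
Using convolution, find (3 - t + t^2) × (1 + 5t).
Ascending coefficients: a = [3, -1, 1], b = [1, 5]. c[0] = 3×1 = 3; c[1] = 3×5 + -1×1 = 14; c[2] = -1×5 + 1×1 = -4; c[3] = 1×5 = 5. Result coefficients: [3, 14, -4, 5] → 3 + 14t - 4t^2 + 5t^3

3 + 14t - 4t^2 + 5t^3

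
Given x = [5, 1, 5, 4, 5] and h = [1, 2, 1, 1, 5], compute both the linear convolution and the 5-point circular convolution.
Linear: y_lin[0] = 5×1 = 5; y_lin[1] = 5×2 + 1×1 = 11; y_lin[2] = 5×1 + 1×2 + 5×1 = 12; y_lin[3] = 5×1 + 1×1 + 5×2 + 4×1 = 20; y_lin[4] = 5×5 + 1×1 + 5×1 + 4×2 + 5×1 = 44; y_lin[5] = 1×5 + 5×1 + 4×1 + 5×2 = 24; y_lin[6] = 5×5 + 4×1 + 5×1 = 34; y_lin[7] = 4×5 + 5×1 = 25; y_lin[8] = 5×5 = 25 → [5, 11, 12, 20, 44, 24, 34, 25, 25]. Circular (length 5): y[0] = 5×1 + 1×5 + 5×1 + 4×1 + 5×2 = 29; y[1] = 5×2 + 1×1 + 5×5 + 4×1 + 5×1 = 45; y[2] = 5×1 + 1×2 + 5×1 + 4×5 + 5×1 = 37; y[3] = 5×1 + 1×1 + 5×2 + 4×1 + 5×5 = 45; y[4] = 5×5 + 1×1 + 5×1 + 4×2 + 5×1 = 44 → [29, 45, 37, 45, 44]

Linear: [5, 11, 12, 20, 44, 24, 34, 25, 25], Circular: [29, 45, 37, 45, 44]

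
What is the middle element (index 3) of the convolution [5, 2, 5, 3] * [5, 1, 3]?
Use y[k] = Σ_i a[i]·b[k-i] at k=3. y[3] = 2×3 + 5×1 + 3×5 = 26

26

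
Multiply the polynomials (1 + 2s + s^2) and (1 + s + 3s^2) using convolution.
Ascending coefficients: a = [1, 2, 1], b = [1, 1, 3]. c[0] = 1×1 = 1; c[1] = 1×1 + 2×1 = 3; c[2] = 1×3 + 2×1 + 1×1 = 6; c[3] = 2×3 + 1×1 = 7; c[4] = 1×3 = 3. Result coefficients: [1, 3, 6, 7, 3] → 1 + 3s + 6s^2 + 7s^3 + 3s^4

1 + 3s + 6s^2 + 7s^3 + 3s^4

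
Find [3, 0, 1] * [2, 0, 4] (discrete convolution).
y[0] = 3×2 = 6; y[1] = 3×0 + 0×2 = 0; y[2] = 3×4 + 0×0 + 1×2 = 14; y[3] = 0×4 + 1×0 = 0; y[4] = 1×4 = 4

[6, 0, 14, 0, 4]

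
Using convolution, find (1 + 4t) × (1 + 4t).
Ascending coefficients: a = [1, 4], b = [1, 4]. c[0] = 1×1 = 1; c[1] = 1×4 + 4×1 = 8; c[2] = 4×4 = 16. Result coefficients: [1, 8, 16] → 1 + 8t + 16t^2

1 + 8t + 16t^2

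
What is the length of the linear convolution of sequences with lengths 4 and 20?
Linear/full convolution length: m + n - 1 = 4 + 20 - 1 = 23

23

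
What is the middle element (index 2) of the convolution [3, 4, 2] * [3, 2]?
Use y[k] = Σ_i a[i]·b[k-i] at k=2. y[2] = 4×2 + 2×3 = 14

14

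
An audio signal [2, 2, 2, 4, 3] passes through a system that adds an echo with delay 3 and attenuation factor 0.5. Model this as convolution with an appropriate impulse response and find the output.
Direct-path + delayed-attenuated-path model → impulse response h = [1, 0, 0, 0.5] (1 at lag 0, 0.5 at lag 3). Output y[n] = x[n] + 0.5·x[n - 3] (with x[n] = 0 outside 0..4): y[0] = 2 + 0.5×0 = 2; y[1] = 2 + 0.5×0 = 2; y[2] = 2 + 0.5×0 = 2; y[3] = 4 + 0.5×2 = 5.0; y[4] = 3 + 0.5×2 = 4.0; y[5] = 0 + 0.5×2 = 1.0; y[6] = 0 + 0.5×4 = 2.0; y[7] = 0 + 0.5×3 = 1.5. So y = [2, 2, 2, 5.0, 4.0, 1.0, 2.0, 1.5]

[2, 2, 2, 5.0, 4.0, 1.0, 2.0, 1.5]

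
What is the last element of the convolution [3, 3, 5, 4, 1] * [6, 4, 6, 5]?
Use y[k] = Σ_i a[i]·b[k-i] at k=7. y[7] = 1×5 = 5

5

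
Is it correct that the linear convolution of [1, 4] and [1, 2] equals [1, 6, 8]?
Recompute linear convolution of [1, 4] and [1, 2]: y[0] = 1×1 = 1; y[1] = 1×2 + 4×1 = 6; y[2] = 4×2 = 8 → [1, 6, 8]. Given [1, 6, 8] matches, so answer: Yes

Yes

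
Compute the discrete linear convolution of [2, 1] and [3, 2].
y[0] = 2×3 = 6; y[1] = 2×2 + 1×3 = 7; y[2] = 1×2 = 2

[6, 7, 2]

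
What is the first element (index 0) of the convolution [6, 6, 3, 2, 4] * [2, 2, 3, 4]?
Use y[k] = Σ_i a[i]·b[k-i] at k=0. y[0] = 6×2 = 12

12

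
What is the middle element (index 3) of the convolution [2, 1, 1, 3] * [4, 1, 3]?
Use y[k] = Σ_i a[i]·b[k-i] at k=3. y[3] = 1×3 + 1×1 + 3×4 = 16

16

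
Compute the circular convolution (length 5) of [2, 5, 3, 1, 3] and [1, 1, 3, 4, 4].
Use y[k] = Σ_j s[j]·t[(k-j) mod 5]. y[0] = 2×1 + 5×4 + 3×4 + 1×3 + 3×1 = 40; y[1] = 2×1 + 5×1 + 3×4 + 1×4 + 3×3 = 32; y[2] = 2×3 + 5×1 + 3×1 + 1×4 + 3×4 = 30; y[3] = 2×4 + 5×3 + 3×1 + 1×1 + 3×4 = 39; y[4] = 2×4 + 5×4 + 3×3 + 1×1 + 3×1 = 41. Result: [40, 32, 30, 39, 41]

[40, 32, 30, 39, 41]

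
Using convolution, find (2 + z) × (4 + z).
Ascending coefficients: a = [2, 1], b = [4, 1]. c[0] = 2×4 = 8; c[1] = 2×1 + 1×4 = 6; c[2] = 1×1 = 1. Result coefficients: [8, 6, 1] → 8 + 6z + z^2

8 + 6z + z^2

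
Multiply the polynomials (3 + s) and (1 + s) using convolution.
Ascending coefficients: a = [3, 1], b = [1, 1]. c[0] = 3×1 = 3; c[1] = 3×1 + 1×1 = 4; c[2] = 1×1 = 1. Result coefficients: [3, 4, 1] → 3 + 4s + s^2

3 + 4s + s^2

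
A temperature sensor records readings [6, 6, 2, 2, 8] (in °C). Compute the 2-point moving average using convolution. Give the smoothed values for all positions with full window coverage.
2-point moving average kernel = [1, 1]. Apply in 'valid' mode (full window coverage): avg[0] = (6 + 6) / 2 = 6.0; avg[1] = (6 + 2) / 2 = 4.0; avg[2] = (2 + 2) / 2 = 2.0; avg[3] = (2 + 8) / 2 = 5.0. Smoothed values: [6.0, 4.0, 2.0, 5.0]

[6.0, 4.0, 2.0, 5.0]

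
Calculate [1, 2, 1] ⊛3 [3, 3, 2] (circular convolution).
Use y[k] = Σ_j f[j]·g[(k-j) mod 3]. y[0] = 1×3 + 2×2 + 1×3 = 10; y[1] = 1×3 + 2×3 + 1×2 = 11; y[2] = 1×2 + 2×3 + 1×3 = 11. Result: [10, 11, 11]

[10, 11, 11]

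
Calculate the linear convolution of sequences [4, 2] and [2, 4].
y[0] = 4×2 = 8; y[1] = 4×4 + 2×2 = 20; y[2] = 2×4 = 8

[8, 20, 8]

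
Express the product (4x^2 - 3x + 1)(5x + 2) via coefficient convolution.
Ascending coefficients: a = [1, -3, 4], b = [2, 5]. c[0] = 1×2 = 2; c[1] = 1×5 + -3×2 = -1; c[2] = -3×5 + 4×2 = -7; c[3] = 4×5 = 20. Result coefficients: [2, -1, -7, 20] → 20x^3 - 7x^2 - x + 2

20x^3 - 7x^2 - x + 2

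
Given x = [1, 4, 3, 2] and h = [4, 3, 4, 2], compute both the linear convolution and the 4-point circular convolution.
Linear: y_lin[0] = 1×4 = 4; y_lin[1] = 1×3 + 4×4 = 19; y_lin[2] = 1×4 + 4×3 + 3×4 = 28; y_lin[3] = 1×2 + 4×4 + 3×3 + 2×4 = 35; y_lin[4] = 4×2 + 3×4 + 2×3 = 26; y_lin[5] = 3×2 + 2×4 = 14; y_lin[6] = 2×2 = 4 → [4, 19, 28, 35, 26, 14, 4]. Circular (length 4): y[0] = 1×4 + 4×2 + 3×4 + 2×3 = 30; y[1] = 1×3 + 4×4 + 3×2 + 2×4 = 33; y[2] = 1×4 + 4×3 + 3×4 + 2×2 = 32; y[3] = 1×2 + 4×4 + 3×3 + 2×4 = 35 → [30, 33, 32, 35]

Linear: [4, 19, 28, 35, 26, 14, 4], Circular: [30, 33, 32, 35]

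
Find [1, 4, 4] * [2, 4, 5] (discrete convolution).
y[0] = 1×2 = 2; y[1] = 1×4 + 4×2 = 12; y[2] = 1×5 + 4×4 + 4×2 = 29; y[3] = 4×5 + 4×4 = 36; y[4] = 4×5 = 20

[2, 12, 29, 36, 20]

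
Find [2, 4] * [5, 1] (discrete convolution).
y[0] = 2×5 = 10; y[1] = 2×1 + 4×5 = 22; y[2] = 4×1 = 4

[10, 22, 4]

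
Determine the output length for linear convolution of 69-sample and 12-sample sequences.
Linear/full convolution length: m + n - 1 = 69 + 12 - 1 = 80

80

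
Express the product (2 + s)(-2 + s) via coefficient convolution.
Ascending coefficients: a = [2, 1], b = [-2, 1]. c[0] = 2×-2 = -4; c[1] = 2×1 + 1×-2 = 0; c[2] = 1×1 = 1. Result coefficients: [-4, 0, 1] → -4 + s^2

-4 + s^2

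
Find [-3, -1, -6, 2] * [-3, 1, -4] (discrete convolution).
y[0] = -3×-3 = 9; y[1] = -3×1 + -1×-3 = 0; y[2] = -3×-4 + -1×1 + -6×-3 = 29; y[3] = -1×-4 + -6×1 + 2×-3 = -8; y[4] = -6×-4 + 2×1 = 26; y[5] = 2×-4 = -8

[9, 0, 29, -8, 26, -8]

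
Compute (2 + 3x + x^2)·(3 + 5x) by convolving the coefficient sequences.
Ascending coefficients: a = [2, 3, 1], b = [3, 5]. c[0] = 2×3 = 6; c[1] = 2×5 + 3×3 = 19; c[2] = 3×5 + 1×3 = 18; c[3] = 1×5 = 5. Result coefficients: [6, 19, 18, 5] → 6 + 19x + 18x^2 + 5x^3

6 + 19x + 18x^2 + 5x^3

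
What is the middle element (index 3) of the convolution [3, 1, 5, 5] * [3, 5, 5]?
Use y[k] = Σ_i a[i]·b[k-i] at k=3. y[3] = 1×5 + 5×5 + 5×3 = 45

45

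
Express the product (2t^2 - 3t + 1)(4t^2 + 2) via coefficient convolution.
Ascending coefficients: a = [1, -3, 2], b = [2, 0, 4]. c[0] = 1×2 = 2; c[1] = 1×0 + -3×2 = -6; c[2] = 1×4 + -3×0 + 2×2 = 8; c[3] = -3×4 + 2×0 = -12; c[4] = 2×4 = 8. Result coefficients: [2, -6, 8, -12, 8] → 8t^4 - 12t^3 + 8t^2 - 6t + 2

8t^4 - 12t^3 + 8t^2 - 6t + 2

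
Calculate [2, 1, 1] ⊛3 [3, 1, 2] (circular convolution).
Use y[k] = Σ_j a[j]·b[(k-j) mod 3]. y[0] = 2×3 + 1×2 + 1×1 = 9; y[1] = 2×1 + 1×3 + 1×2 = 7; y[2] = 2×2 + 1×1 + 1×3 = 8. Result: [9, 7, 8]

[9, 7, 8]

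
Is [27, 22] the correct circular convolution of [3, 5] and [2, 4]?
Recompute circular convolution of [3, 5] and [2, 4]: y[0] = 3×2 + 5×4 = 26; y[1] = 3×4 + 5×2 = 22 → [26, 22]. Compare to given [27, 22]: they differ at index 0: given 27, correct 26, so answer: No

No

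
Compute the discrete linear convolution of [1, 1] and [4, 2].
y[0] = 1×4 = 4; y[1] = 1×2 + 1×4 = 6; y[2] = 1×2 = 2

[4, 6, 2]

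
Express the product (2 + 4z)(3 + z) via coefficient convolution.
Ascending coefficients: a = [2, 4], b = [3, 1]. c[0] = 2×3 = 6; c[1] = 2×1 + 4×3 = 14; c[2] = 4×1 = 4. Result coefficients: [6, 14, 4] → 6 + 14z + 4z^2

6 + 14z + 4z^2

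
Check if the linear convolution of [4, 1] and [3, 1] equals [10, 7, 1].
Recompute linear convolution of [4, 1] and [3, 1]: y[0] = 4×3 = 12; y[1] = 4×1 + 1×3 = 7; y[2] = 1×1 = 1 → [12, 7, 1]. Compare to given [10, 7, 1]: they differ at index 0: given 10, correct 12, so answer: No

No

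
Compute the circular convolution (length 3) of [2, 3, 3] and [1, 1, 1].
Use y[k] = Σ_j a[j]·b[(k-j) mod 3]. y[0] = 2×1 + 3×1 + 3×1 = 8; y[1] = 2×1 + 3×1 + 3×1 = 8; y[2] = 2×1 + 3×1 + 3×1 = 8. Result: [8, 8, 8]

[8, 8, 8]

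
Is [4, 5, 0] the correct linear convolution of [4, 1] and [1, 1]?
Recompute linear convolution of [4, 1] and [1, 1]: y[0] = 4×1 = 4; y[1] = 4×1 + 1×1 = 5; y[2] = 1×1 = 1 → [4, 5, 1]. Compare to given [4, 5, 0]: they differ at index 2: given 0, correct 1, so answer: No

No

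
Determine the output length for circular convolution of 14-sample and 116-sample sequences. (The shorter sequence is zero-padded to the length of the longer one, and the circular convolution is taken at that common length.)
Circular convolution (zero-padding the shorter input) has length max(m, n) = max(14, 116) = 116

116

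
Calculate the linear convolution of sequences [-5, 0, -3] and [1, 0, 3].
y[0] = -5×1 = -5; y[1] = -5×0 + 0×1 = 0; y[2] = -5×3 + 0×0 + -3×1 = -18; y[3] = 0×3 + -3×0 = 0; y[4] = -3×3 = -9

[-5, 0, -18, 0, -9]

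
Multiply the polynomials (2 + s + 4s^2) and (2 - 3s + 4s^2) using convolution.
Ascending coefficients: a = [2, 1, 4], b = [2, -3, 4]. c[0] = 2×2 = 4; c[1] = 2×-3 + 1×2 = -4; c[2] = 2×4 + 1×-3 + 4×2 = 13; c[3] = 1×4 + 4×-3 = -8; c[4] = 4×4 = 16. Result coefficients: [4, -4, 13, -8, 16] → 4 - 4s + 13s^2 - 8s^3 + 16s^4

4 - 4s + 13s^2 - 8s^3 + 16s^4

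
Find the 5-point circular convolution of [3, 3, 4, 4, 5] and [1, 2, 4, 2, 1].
Use y[k] = Σ_j a[j]·b[(k-j) mod 5]. y[0] = 3×1 + 3×1 + 4×2 + 4×4 + 5×2 = 40; y[1] = 3×2 + 3×1 + 4×1 + 4×2 + 5×4 = 41; y[2] = 3×4 + 3×2 + 4×1 + 4×1 + 5×2 = 36; y[3] = 3×2 + 3×4 + 4×2 + 4×1 + 5×1 = 35; y[4] = 3×1 + 3×2 + 4×4 + 4×2 + 5×1 = 38. Result: [40, 41, 36, 35, 38]

[40, 41, 36, 35, 38]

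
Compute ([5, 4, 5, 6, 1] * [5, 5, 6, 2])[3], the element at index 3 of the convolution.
Use y[k] = Σ_i a[i]·b[k-i] at k=3. y[3] = 5×2 + 4×6 + 5×5 + 6×5 = 89

89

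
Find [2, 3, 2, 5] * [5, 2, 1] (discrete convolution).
y[0] = 2×5 = 10; y[1] = 2×2 + 3×5 = 19; y[2] = 2×1 + 3×2 + 2×5 = 18; y[3] = 3×1 + 2×2 + 5×5 = 32; y[4] = 2×1 + 5×2 = 12; y[5] = 5×1 = 5

[10, 19, 18, 32, 12, 5]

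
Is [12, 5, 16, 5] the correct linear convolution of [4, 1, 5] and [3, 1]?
Recompute linear convolution of [4, 1, 5] and [3, 1]: y[0] = 4×3 = 12; y[1] = 4×1 + 1×3 = 7; y[2] = 1×1 + 5×3 = 16; y[3] = 5×1 = 5 → [12, 7, 16, 5]. Compare to given [12, 5, 16, 5]: they differ at index 1: given 5, correct 7, so answer: No

No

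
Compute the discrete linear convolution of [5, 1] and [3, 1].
y[0] = 5×3 = 15; y[1] = 5×1 + 1×3 = 8; y[2] = 1×1 = 1

[15, 8, 1]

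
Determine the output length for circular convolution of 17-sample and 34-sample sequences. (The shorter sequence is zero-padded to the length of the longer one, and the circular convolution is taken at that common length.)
Circular convolution (zero-padding the shorter input) has length max(m, n) = max(17, 34) = 34

34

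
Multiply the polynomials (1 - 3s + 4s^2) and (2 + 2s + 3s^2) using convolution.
Ascending coefficients: a = [1, -3, 4], b = [2, 2, 3]. c[0] = 1×2 = 2; c[1] = 1×2 + -3×2 = -4; c[2] = 1×3 + -3×2 + 4×2 = 5; c[3] = -3×3 + 4×2 = -1; c[4] = 4×3 = 12. Result coefficients: [2, -4, 5, -1, 12] → 2 - 4s + 5s^2 - s^3 + 12s^4

2 - 4s + 5s^2 - s^3 + 12s^4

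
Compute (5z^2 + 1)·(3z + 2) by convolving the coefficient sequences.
Ascending coefficients: a = [1, 0, 5], b = [2, 3]. c[0] = 1×2 = 2; c[1] = 1×3 + 0×2 = 3; c[2] = 0×3 + 5×2 = 10; c[3] = 5×3 = 15. Result coefficients: [2, 3, 10, 15] → 15z^3 + 10z^2 + 3z + 2

15z^3 + 10z^2 + 3z + 2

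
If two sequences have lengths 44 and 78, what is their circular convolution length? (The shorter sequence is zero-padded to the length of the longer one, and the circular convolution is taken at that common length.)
Circular convolution (zero-padding the shorter input) has length max(m, n) = max(44, 78) = 78

78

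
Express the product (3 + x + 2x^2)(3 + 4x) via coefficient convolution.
Ascending coefficients: a = [3, 1, 2], b = [3, 4]. c[0] = 3×3 = 9; c[1] = 3×4 + 1×3 = 15; c[2] = 1×4 + 2×3 = 10; c[3] = 2×4 = 8. Result coefficients: [9, 15, 10, 8] → 9 + 15x + 10x^2 + 8x^3

9 + 15x + 10x^2 + 8x^3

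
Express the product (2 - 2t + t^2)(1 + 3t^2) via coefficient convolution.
Ascending coefficients: a = [2, -2, 1], b = [1, 0, 3]. c[0] = 2×1 = 2; c[1] = 2×0 + -2×1 = -2; c[2] = 2×3 + -2×0 + 1×1 = 7; c[3] = -2×3 + 1×0 = -6; c[4] = 1×3 = 3. Result coefficients: [2, -2, 7, -6, 3] → 2 - 2t + 7t^2 - 6t^3 + 3t^4

2 - 2t + 7t^2 - 6t^3 + 3t^4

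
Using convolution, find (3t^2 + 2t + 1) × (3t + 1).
Ascending coefficients: a = [1, 2, 3], b = [1, 3]. c[0] = 1×1 = 1; c[1] = 1×3 + 2×1 = 5; c[2] = 2×3 + 3×1 = 9; c[3] = 3×3 = 9. Result coefficients: [1, 5, 9, 9] → 9t^3 + 9t^2 + 5t + 1

9t^3 + 9t^2 + 5t + 1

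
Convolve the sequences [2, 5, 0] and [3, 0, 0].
y[0] = 2×3 = 6; y[1] = 2×0 + 5×3 = 15; y[2] = 2×0 + 5×0 + 0×3 = 0; y[3] = 5×0 + 0×0 = 0; y[4] = 0×0 = 0

[6, 15, 0, 0, 0]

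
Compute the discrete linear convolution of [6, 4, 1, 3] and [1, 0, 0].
y[0] = 6×1 = 6; y[1] = 6×0 + 4×1 = 4; y[2] = 6×0 + 4×0 + 1×1 = 1; y[3] = 4×0 + 1×0 + 3×1 = 3; y[4] = 1×0 + 3×0 = 0; y[5] = 3×0 = 0

[6, 4, 1, 3, 0, 0]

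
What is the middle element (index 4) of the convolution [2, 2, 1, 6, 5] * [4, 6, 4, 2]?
Use y[k] = Σ_i a[i]·b[k-i] at k=4. y[4] = 2×2 + 1×4 + 6×6 + 5×4 = 64

64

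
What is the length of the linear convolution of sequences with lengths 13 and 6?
Linear/full convolution length: m + n - 1 = 13 + 6 - 1 = 18

18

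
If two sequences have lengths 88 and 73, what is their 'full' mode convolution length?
Linear/full convolution length: m + n - 1 = 88 + 73 - 1 = 160

160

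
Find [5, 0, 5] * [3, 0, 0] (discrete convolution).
y[0] = 5×3 = 15; y[1] = 5×0 + 0×3 = 0; y[2] = 5×0 + 0×0 + 5×3 = 15; y[3] = 0×0 + 5×0 = 0; y[4] = 5×0 = 0

[15, 0, 15, 0, 0]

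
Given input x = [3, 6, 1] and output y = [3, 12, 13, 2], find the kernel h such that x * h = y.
Output length 4 = len(x) + len(h) - 1 ⇒ len(h) = 2. Solve h forward using h[k] = (y[k] - Σ_{i≥1} x[i]·h[k-i]) / x[0]: h[0] = y[0] / x[0] = 3 / 3 = 1; h[1] = (y[1] - 6×1) / x[0] = (12 - 6×1) / 3 = 2. So h = [1, 2]. Forward-check [3, 6, 1] * [1, 2]: y[0] = 3×1 = 3; y[1] = 3×2 + 6×1 = 12; y[2] = 6×2 + 1×1 = 13; y[3] = 1×2 = 2 → [3, 12, 13, 2] ✓

[1, 2]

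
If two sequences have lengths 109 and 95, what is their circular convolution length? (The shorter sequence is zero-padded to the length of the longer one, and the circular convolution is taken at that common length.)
Circular convolution (zero-padding the shorter input) has length max(m, n) = max(109, 95) = 109

109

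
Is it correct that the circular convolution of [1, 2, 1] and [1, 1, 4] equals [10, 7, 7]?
Recompute circular convolution of [1, 2, 1] and [1, 1, 4]: y[0] = 1×1 + 2×4 + 1×1 = 10; y[1] = 1×1 + 2×1 + 1×4 = 7; y[2] = 1×4 + 2×1 + 1×1 = 7 → [10, 7, 7]. Given [10, 7, 7] matches, so answer: Yes

Yes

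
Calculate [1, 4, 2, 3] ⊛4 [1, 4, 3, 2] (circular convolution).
Use y[k] = Σ_j x[j]·h[(k-j) mod 4]. y[0] = 1×1 + 4×2 + 2×3 + 3×4 = 27; y[1] = 1×4 + 4×1 + 2×2 + 3×3 = 21; y[2] = 1×3 + 4×4 + 2×1 + 3×2 = 27; y[3] = 1×2 + 4×3 + 2×4 + 3×1 = 25. Result: [27, 21, 27, 25]

[27, 21, 27, 25]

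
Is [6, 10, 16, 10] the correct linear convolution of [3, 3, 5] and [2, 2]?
Recompute linear convolution of [3, 3, 5] and [2, 2]: y[0] = 3×2 = 6; y[1] = 3×2 + 3×2 = 12; y[2] = 3×2 + 5×2 = 16; y[3] = 5×2 = 10 → [6, 12, 16, 10]. Compare to given [6, 10, 16, 10]: they differ at index 1: given 10, correct 12, so answer: No

No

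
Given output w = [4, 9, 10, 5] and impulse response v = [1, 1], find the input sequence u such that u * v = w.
Deconvolve w=[4, 9, 10, 5] by v=[1, 1]. Since v[0]=1, solve forward: u[0] = w[0] / 1 = 4; u[1] = (w[1] - 4×1) / 1 = 5; u[2] = (w[2] - 5×1) / 1 = 5. So u = [4, 5, 5]. Check by forward convolution: w[0] = 4×1 = 4; w[1] = 4×1 + 5×1 = 9; w[2] = 5×1 + 5×1 = 10; w[3] = 5×1 = 5

[4, 5, 5]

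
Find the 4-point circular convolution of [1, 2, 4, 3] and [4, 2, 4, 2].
Use y[k] = Σ_j u[j]·v[(k-j) mod 4]. y[0] = 1×4 + 2×2 + 4×4 + 3×2 = 30; y[1] = 1×2 + 2×4 + 4×2 + 3×4 = 30; y[2] = 1×4 + 2×2 + 4×4 + 3×2 = 30; y[3] = 1×2 + 2×4 + 4×2 + 3×4 = 30. Result: [30, 30, 30, 30]

[30, 30, 30, 30]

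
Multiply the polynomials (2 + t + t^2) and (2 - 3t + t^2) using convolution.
Ascending coefficients: a = [2, 1, 1], b = [2, -3, 1]. c[0] = 2×2 = 4; c[1] = 2×-3 + 1×2 = -4; c[2] = 2×1 + 1×-3 + 1×2 = 1; c[3] = 1×1 + 1×-3 = -2; c[4] = 1×1 = 1. Result coefficients: [4, -4, 1, -2, 1] → 4 - 4t + t^2 - 2t^3 + t^4

4 - 4t + t^2 - 2t^3 + t^4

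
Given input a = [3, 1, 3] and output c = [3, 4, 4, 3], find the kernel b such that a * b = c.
Output length 4 = len(a) + len(b) - 1 ⇒ len(b) = 2. Solve b forward using b[k] = (c[k] - Σ_{i≥1} a[i]·b[k-i]) / a[0]: b[0] = c[0] / a[0] = 3 / 3 = 1; b[1] = (c[1] - 1×1) / a[0] = (4 - 1×1) / 3 = 1. So b = [1, 1]. Forward-check [3, 1, 3] * [1, 1]: c[0] = 3×1 = 3; c[1] = 3×1 + 1×1 = 4; c[2] = 1×1 + 3×1 = 4; c[3] = 3×1 = 3 → [3, 4, 4, 3] ✓

[1, 1]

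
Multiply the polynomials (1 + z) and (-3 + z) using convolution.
Ascending coefficients: a = [1, 1], b = [-3, 1]. c[0] = 1×-3 = -3; c[1] = 1×1 + 1×-3 = -2; c[2] = 1×1 = 1. Result coefficients: [-3, -2, 1] → -3 - 2z + z^2

-3 - 2z + z^2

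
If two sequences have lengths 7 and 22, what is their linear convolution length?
Linear/full convolution length: m + n - 1 = 7 + 22 - 1 = 28

28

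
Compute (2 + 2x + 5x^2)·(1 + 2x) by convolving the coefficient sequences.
Ascending coefficients: a = [2, 2, 5], b = [1, 2]. c[0] = 2×1 = 2; c[1] = 2×2 + 2×1 = 6; c[2] = 2×2 + 5×1 = 9; c[3] = 5×2 = 10. Result coefficients: [2, 6, 9, 10] → 2 + 6x + 9x^2 + 10x^3

2 + 6x + 9x^2 + 10x^3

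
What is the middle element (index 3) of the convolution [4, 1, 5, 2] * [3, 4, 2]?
Use y[k] = Σ_i a[i]·b[k-i] at k=3. y[3] = 1×2 + 5×4 + 2×3 = 28

28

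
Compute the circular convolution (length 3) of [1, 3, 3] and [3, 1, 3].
Use y[k] = Σ_j x[j]·h[(k-j) mod 3]. y[0] = 1×3 + 3×3 + 3×1 = 15; y[1] = 1×1 + 3×3 + 3×3 = 19; y[2] = 1×3 + 3×1 + 3×3 = 15. Result: [15, 19, 15]

[15, 19, 15]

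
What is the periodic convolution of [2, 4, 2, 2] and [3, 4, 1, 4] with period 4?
Use y[k] = Σ_j x[j]·h[(k-j) mod 4]. y[0] = 2×3 + 4×4 + 2×1 + 2×4 = 32; y[1] = 2×4 + 4×3 + 2×4 + 2×1 = 30; y[2] = 2×1 + 4×4 + 2×3 + 2×4 = 32; y[3] = 2×4 + 4×1 + 2×4 + 2×3 = 26. Result: [32, 30, 32, 26]

[32, 30, 32, 26]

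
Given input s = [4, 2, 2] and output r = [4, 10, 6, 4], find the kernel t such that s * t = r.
Output length 4 = len(s) + len(t) - 1 ⇒ len(t) = 2. Solve t forward using t[k] = (r[k] - Σ_{i≥1} s[i]·t[k-i]) / s[0]: t[0] = r[0] / s[0] = 4 / 4 = 1; t[1] = (r[1] - 2×1) / s[0] = (10 - 2×1) / 4 = 2. So t = [1, 2]. Forward-check [4, 2, 2] * [1, 2]: r[0] = 4×1 = 4; r[1] = 4×2 + 2×1 = 10; r[2] = 2×2 + 2×1 = 6; r[3] = 2×2 = 4 → [4, 10, 6, 4] ✓

[1, 2]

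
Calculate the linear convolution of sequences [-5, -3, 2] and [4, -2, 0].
y[0] = -5×4 = -20; y[1] = -5×-2 + -3×4 = -2; y[2] = -5×0 + -3×-2 + 2×4 = 14; y[3] = -3×0 + 2×-2 = -4; y[4] = 2×0 = 0

[-20, -2, 14, -4, 0]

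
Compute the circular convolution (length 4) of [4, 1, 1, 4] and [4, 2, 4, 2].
Use y[k] = Σ_j f[j]·g[(k-j) mod 4]. y[0] = 4×4 + 1×2 + 1×4 + 4×2 = 30; y[1] = 4×2 + 1×4 + 1×2 + 4×4 = 30; y[2] = 4×4 + 1×2 + 1×4 + 4×2 = 30; y[3] = 4×2 + 1×4 + 1×2 + 4×4 = 30. Result: [30, 30, 30, 30]

[30, 30, 30, 30]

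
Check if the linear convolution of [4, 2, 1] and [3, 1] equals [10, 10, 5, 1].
Recompute linear convolution of [4, 2, 1] and [3, 1]: y[0] = 4×3 = 12; y[1] = 4×1 + 2×3 = 10; y[2] = 2×1 + 1×3 = 5; y[3] = 1×1 = 1 → [12, 10, 5, 1]. Compare to given [10, 10, 5, 1]: they differ at index 0: given 10, correct 12, so answer: No

No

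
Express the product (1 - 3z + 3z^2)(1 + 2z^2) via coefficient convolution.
Ascending coefficients: a = [1, -3, 3], b = [1, 0, 2]. c[0] = 1×1 = 1; c[1] = 1×0 + -3×1 = -3; c[2] = 1×2 + -3×0 + 3×1 = 5; c[3] = -3×2 + 3×0 = -6; c[4] = 3×2 = 6. Result coefficients: [1, -3, 5, -6, 6] → 1 - 3z + 5z^2 - 6z^3 + 6z^4

1 - 3z + 5z^2 - 6z^3 + 6z^4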